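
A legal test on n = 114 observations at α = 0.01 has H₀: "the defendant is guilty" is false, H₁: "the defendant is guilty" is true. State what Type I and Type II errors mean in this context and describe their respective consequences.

Type I (false positive): concluding that the defendant is guilty when it is not — convicting an innocent person. Type II (false negative): failing to conclude that the defendant is guilty when it is — acquitting a guilty person. Which is costlier depends on domain priorities and is a judgement call rather than a statistical fact.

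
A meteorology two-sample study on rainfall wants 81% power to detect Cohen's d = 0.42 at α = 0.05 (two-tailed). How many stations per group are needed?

z_{α/2} = 1.96, z_β = Φ⁻¹(0.81) = 0.878. For small effect (d = 0.42): n per group = 2(z_{α/2} + z_β)²/d² = 2(1.96 + 0.878)²/0.42² = 91.3 → 92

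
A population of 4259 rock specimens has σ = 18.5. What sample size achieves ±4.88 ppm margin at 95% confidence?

Without FPC: n₀ = (1.96×18.5/4.88)² = 55.21. With FPC: n = n₀N/(n₀+N-1) = 54.5 → n = 55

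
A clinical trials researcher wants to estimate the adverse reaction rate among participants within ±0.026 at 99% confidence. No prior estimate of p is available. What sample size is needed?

Conservative approach: use p = 0.5 (maximizes p(1-p) = 0.25). n = z²(0.25)/E² = 2.576²×0.25/0.026² = 2454.1 → n = 2455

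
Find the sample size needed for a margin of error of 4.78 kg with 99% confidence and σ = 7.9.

n = (z*σ/E)² = (2.576×7.9/4.78)² = 18.1 → n = 19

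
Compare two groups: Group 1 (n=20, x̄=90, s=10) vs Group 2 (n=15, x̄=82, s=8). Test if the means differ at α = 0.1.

Pooled sp = 9.2. t = 2.545, df = 33. Critical t = ±1.692. Reject H₀.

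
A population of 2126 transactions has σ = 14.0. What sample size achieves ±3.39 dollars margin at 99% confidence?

Without FPC: n₀ = (2.576×14.0/3.39)² = 113.174. With FPC: n = n₀N/(n₀+N-1) = 107.5 → n = 108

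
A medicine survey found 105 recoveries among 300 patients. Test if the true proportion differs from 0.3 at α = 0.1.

p̂ = 0.35, p₀ = 0.3. z = (p̂ - p₀)/√(p₀(1-p₀)/n) = 1.89. Critical: ±1.645. Reject H₀.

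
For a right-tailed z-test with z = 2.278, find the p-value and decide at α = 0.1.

p = P(Z > 2.278) = 1 - Φ(2.278) ≈ 0.0114. Since p < 0.1, reject H₀ (significant) at α = 0.1.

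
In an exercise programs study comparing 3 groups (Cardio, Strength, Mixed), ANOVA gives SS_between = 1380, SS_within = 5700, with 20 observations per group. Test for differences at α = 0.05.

df_between = 2, df_within = 57. F = MS_between/MS_within = 690.0/100.0 = 6.9. F_crit ≈ 3.159. Reject H₀. At least one mean differs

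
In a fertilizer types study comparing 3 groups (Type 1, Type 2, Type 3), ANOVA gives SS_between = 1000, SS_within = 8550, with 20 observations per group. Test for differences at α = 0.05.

df_between = 2, df_within = 57. F = MS_between/MS_within = 500.0/150.0 = 3.333. F_crit ≈ 3.159. Reject H₀. At least one mean differs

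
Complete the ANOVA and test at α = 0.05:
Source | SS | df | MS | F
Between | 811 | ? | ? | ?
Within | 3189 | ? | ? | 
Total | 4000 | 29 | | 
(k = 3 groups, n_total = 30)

df_between = 2, df_within = 27. MS_between = 405.5, MS_within = 118.11. F = 3.433, F_crit ≈ 3.354. Reject H₀.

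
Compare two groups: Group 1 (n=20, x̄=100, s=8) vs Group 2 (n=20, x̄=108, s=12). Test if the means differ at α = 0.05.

Pooled sp = 10.2. t = -2.481, df = 38. Critical t = ±2.024. Reject H₀.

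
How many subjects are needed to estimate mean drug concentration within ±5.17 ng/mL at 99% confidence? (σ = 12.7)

n = (z*σ/E)² = (2.576×12.7/5.17)² = 40.04 → n = 41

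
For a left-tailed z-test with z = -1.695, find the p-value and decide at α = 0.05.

p = P(Z < -1.695) = Φ(-1.695) ≈ 0.045. Since p < 0.05, reject H₀ (significant) at α = 0.05.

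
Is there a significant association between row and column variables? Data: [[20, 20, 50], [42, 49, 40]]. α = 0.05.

χ² = 13.981. df = 2, critical = 5.991. Reject H₀. Variables are dependent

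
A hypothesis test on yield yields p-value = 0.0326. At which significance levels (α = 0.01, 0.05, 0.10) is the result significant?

p = 0.0326. Significant at: α = 0.05, 0.1.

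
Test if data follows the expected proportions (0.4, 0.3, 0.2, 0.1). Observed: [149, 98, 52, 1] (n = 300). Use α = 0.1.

Expected: [120.0, 90.0, 60.0, 30.0]. χ² = 36.819. df = 3, critical = 6.251. Reject H₀.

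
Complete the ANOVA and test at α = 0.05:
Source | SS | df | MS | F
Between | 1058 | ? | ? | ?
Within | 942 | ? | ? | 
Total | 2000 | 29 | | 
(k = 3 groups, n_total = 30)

df_between = 2, df_within = 27. MS_between = 529.0, MS_within = 34.89. F = 15.162, F_crit ≈ 3.354. Reject H₀.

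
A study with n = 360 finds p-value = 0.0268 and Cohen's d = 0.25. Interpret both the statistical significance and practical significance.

Statistically significant (p = 0.0268 < 0.05). Cohen's d = 0.25 indicates a small effect size. Both statistical and practical significance should be considered.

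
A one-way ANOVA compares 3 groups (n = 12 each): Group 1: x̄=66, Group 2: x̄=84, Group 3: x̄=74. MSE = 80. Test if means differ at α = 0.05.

Grand mean = 74.67. SS_between = 1952.0, MS_between = 976.0. F = 12.2, F_crit ≈ 3.285. Reject H₀.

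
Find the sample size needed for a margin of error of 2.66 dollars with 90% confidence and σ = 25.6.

n = (z*σ/E)² = (1.645×25.6/2.66)² = 250.6 → n = 251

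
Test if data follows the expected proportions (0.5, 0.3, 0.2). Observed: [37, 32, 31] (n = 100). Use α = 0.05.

Expected: [50.0, 30.0, 20.0]. χ² = 9.563. df = 2, critical = 5.991. Reject H₀.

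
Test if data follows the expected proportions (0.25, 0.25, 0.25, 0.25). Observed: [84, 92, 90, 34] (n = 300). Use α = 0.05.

Expected: [75.0, 75.0, 75.0, 75.0]. χ² = 30.347. df = 3, critical = 7.815. Reject H₀.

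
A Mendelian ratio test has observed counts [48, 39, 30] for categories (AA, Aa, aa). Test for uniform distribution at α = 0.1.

Expected = 39 each. χ² = Σ(O-E)²/E = 4.154. df = 2, critical value = 4.605. Fail to reject H₀.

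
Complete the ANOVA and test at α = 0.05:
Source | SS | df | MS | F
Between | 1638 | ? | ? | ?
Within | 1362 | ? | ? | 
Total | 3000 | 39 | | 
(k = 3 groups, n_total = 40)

df_between = 2, df_within = 37. MS_between = 819.0, MS_within = 36.81. F = 22.249, F_crit ≈ 3.252. Reject H₀.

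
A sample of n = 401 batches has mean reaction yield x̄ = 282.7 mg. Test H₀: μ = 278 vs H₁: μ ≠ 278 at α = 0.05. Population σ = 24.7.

z = (x̄ - μ₀)/(σ/√n) = (282.7 - 278)/(24.7/√401) = 3.81. Critical value: ±1.96. Since |3.81| > 1.96, Reject H₀.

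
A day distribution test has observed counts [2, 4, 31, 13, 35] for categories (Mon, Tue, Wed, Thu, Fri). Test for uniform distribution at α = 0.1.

Expected = 17 each. χ² = Σ(O-E)²/E = 54.706. df = 4, critical value = 7.779. Reject H₀.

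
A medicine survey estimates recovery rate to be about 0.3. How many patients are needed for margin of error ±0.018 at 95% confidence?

n = z²p(1-p)/E² = 1.96²×0.3×0.7/0.018² = 2489.9 → n = 2490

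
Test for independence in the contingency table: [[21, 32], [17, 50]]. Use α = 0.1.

χ² = 2.777. df = 1, critical = 2.706. Reject H₀. Variables are dependent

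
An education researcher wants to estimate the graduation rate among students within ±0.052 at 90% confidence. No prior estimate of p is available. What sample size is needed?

Conservative approach: use p = 0.5 (maximizes p(1-p) = 0.25). n = z²(0.25)/E² = 1.645²×0.25/0.052² = 250.2 → n = 251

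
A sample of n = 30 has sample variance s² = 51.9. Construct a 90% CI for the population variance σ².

df = 29. χ²_{0.05} = 42.557, χ²_{0.95} = 17.708. CI for σ² = ((n-1)s²/χ²_{α/2}, (n-1)s²/χ²_{1-α/2}) = (29·51.9/42.557, 29·51.9/17.708) = (35.37, 85.0)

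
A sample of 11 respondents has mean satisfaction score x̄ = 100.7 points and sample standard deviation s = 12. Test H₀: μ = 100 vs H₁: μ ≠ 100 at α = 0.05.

t = (x̄ - μ₀)/(s/√n) = (100.7 - 100)/(12/√11) = 0.193. df = 10, critical t = ±2.228. Fail to reject H₀.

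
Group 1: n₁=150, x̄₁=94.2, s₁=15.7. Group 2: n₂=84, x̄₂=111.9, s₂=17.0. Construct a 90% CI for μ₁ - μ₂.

Difference = -17.7. SE = √(15.7²/150 + 17.0²/84) = 2.255. CI = (-21.41, -13.99)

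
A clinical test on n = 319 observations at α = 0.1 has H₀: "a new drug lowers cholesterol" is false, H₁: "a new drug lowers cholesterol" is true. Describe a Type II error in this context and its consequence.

Type II error: failing to reject H₀ when it is false — concluding that a new drug lowers cholesterol is not supported when in fact it is. Consequence: shelving an effective drug — patients miss out on a treatment that would have helped.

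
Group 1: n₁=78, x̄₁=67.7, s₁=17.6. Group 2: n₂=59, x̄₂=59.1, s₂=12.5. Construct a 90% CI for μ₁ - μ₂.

Difference = 8.6. SE = √(17.6²/78 + 12.5²/59) = 2.573. CI = (4.37, 12.83)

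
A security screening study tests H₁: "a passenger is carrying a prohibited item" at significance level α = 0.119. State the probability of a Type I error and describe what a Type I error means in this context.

P(Type I error) = α = 0.119. A Type I error is rejecting H₀ when H₀ is actually true (false positive) — here, concluding that a passenger is carrying a prohibited item when in fact this is not the case. Consequence: detaining an innocent passenger — delay and inconvenience.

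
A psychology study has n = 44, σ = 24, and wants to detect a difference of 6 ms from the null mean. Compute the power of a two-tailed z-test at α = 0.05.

SE = σ/√n = 24/√44 = 3.618. Non-centrality λ = d/SE = 6/3.618 = 1.658. Power ≈ Φ(λ - z_{α/2}) = Φ(1.658 - 1.96) = Φ(-0.302) = 0.381.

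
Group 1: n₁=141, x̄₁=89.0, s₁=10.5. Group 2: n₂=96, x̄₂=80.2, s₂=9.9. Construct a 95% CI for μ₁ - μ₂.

Difference = 8.8. SE = √(10.5²/141 + 9.9²/96) = 1.343. CI = (6.17, 11.43)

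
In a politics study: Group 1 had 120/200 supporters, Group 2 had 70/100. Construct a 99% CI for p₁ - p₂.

p̂₁ = 0.6, p̂₂ = 0.7. Difference = -0.1. CI = (-0.248, 0.048)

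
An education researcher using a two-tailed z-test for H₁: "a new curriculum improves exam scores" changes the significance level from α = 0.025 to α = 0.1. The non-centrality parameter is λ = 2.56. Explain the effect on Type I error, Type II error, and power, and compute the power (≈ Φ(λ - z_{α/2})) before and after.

Increasing α from 0.025 to 0.1:
• Type I error rate increases (α is the Type I rate by definition).
• Critical value moves from z_{α/2} = 2.241 to 1.645, so power = Φ(λ - z_{α/2}) goes from Φ(2.56 - 2.241) = 0.625 to Φ(2.56 - 1.645) = 0.82.
• Type II error rate β = 1 - power therefore decreases (0.375 → 0.18).
Appropriate when false negatives are costly — here, keeping the old curriculum when the new one would have helped students.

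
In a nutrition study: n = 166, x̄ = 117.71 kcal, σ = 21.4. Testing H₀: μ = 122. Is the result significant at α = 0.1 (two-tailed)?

z = (117.71 - 122)/(21.4/√166) = -2.583. Since |z| > 1.645, significant at α = 0.1.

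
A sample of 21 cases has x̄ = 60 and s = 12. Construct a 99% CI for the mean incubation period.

CI = x̄ ± t*(s/√n) = 60 ± 2.845(12/√21) = (52.55, 67.45)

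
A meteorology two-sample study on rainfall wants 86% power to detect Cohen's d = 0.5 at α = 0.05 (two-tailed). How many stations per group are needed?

z_{α/2} = 1.96, z_β = Φ⁻¹(0.86) = 1.08. For medium effect (d = 0.5): n per group = 2(z_{α/2} + z_β)²/d² = 2(1.96 + 1.08)²/0.5² = 73.9 → 74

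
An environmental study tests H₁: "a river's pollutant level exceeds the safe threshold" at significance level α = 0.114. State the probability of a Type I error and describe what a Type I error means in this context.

P(Type I error) = α = 0.114. A Type I error is rejecting H₀ when H₀ is actually true (false positive) — here, concluding that a river's pollutant level exceeds the safe threshold when in fact this is not the case. Consequence: shutting down a compliant factory unnecessarily.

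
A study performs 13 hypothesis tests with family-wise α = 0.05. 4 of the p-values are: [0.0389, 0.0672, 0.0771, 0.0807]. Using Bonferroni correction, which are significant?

Bonferroni α = 0.05/13 = 0.00385. None of the given p-values are significant.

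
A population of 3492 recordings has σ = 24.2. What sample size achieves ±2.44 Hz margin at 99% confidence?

Without FPC: n₀ = (2.576×24.2/2.44)² = 652.744. With FPC: n = n₀N/(n₀+N-1) = 550.1 → n = 551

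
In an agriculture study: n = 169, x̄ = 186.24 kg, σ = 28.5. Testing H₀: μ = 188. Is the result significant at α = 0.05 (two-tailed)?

z = (186.24 - 188)/(28.5/√169) = -0.803. Since |z| ≤ 1.96, not significant at α = 0.05.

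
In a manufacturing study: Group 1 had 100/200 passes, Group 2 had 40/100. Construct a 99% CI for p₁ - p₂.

p̂₁ = 0.5, p̂₂ = 0.4. Difference = 0.1. CI = (-0.056, 0.256)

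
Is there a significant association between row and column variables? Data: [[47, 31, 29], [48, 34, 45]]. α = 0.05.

χ² = 1.913. df = 2, critical = 5.991. Fail to reject H₀. No evidence of dependence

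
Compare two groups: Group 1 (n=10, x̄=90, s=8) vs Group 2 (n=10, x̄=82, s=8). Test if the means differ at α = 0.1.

Pooled sp = 8.0. t = 2.236, df = 18. Critical t = ±1.734. Reject H₀.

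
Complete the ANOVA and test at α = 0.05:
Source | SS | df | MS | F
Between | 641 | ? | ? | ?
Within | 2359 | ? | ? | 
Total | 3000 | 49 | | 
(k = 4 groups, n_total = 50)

df_between = 3, df_within = 46. MS_between = 213.67, MS_within = 51.28. F = 4.166, F_crit ≈ 2.807. Reject H₀.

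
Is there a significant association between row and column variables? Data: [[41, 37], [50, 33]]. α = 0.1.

χ² = 0.964. df = 1, critical = 2.706. Fail to reject H₀. No evidence of dependence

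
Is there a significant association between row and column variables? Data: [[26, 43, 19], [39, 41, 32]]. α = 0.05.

χ² = 3.126. df = 2, critical = 5.991. Fail to reject H₀. No evidence of dependence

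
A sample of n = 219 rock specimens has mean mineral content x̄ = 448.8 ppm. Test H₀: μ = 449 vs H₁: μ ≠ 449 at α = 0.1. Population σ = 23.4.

z = (x̄ - μ₀)/(σ/√n) = (448.8 - 449)/(23.4/√219) = -0.126. Critical value: ±1.645. Since |-0.126| ≤ 1.645, Fail to reject H₀.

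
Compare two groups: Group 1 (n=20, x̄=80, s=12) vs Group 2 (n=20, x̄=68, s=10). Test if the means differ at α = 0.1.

Pooled sp = 11.05. t = 3.436, df = 38. Critical t = ±1.686. Reject H₀.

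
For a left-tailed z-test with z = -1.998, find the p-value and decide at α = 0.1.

p = P(Z < -1.998) = Φ(-1.998) ≈ 0.0229. Since p < 0.1, reject H₀ (significant) at α = 0.1.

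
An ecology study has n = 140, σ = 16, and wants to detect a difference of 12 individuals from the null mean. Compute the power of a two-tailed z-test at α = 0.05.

SE = σ/√n = 16/√140 = 1.352. Non-centrality λ = d/SE = 12/1.352 = 8.874. Power ≈ Φ(λ - z_{α/2}) = Φ(8.874 - 1.96) = Φ(6.914) = 1.0.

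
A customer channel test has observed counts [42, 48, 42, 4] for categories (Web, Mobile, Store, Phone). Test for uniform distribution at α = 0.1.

Expected = 34 each. χ² = Σ(O-E)²/E = 36.0. df = 3, critical value = 6.251. Reject H₀.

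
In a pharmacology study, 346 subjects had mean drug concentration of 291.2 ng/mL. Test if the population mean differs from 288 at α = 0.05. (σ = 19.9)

z = (x̄ - μ₀)/(σ/√n) = (291.2 - 288)/(19.9/√346) = 2.991. Critical value: ±1.96. Since |2.991| > 1.96, Reject H₀.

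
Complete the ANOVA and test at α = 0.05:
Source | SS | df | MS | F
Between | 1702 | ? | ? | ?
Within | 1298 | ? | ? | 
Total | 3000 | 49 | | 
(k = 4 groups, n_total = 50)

df_between = 3, df_within = 46. MS_between = 567.33, MS_within = 28.22. F = 20.106, F_crit ≈ 2.807. Reject H₀.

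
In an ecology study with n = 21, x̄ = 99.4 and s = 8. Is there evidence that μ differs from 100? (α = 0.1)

t = (x̄ - μ₀)/(s/√n) = (99.4 - 100)/(8/√21) = -0.344. df = 20, critical t = ±1.725. Fail to reject H₀.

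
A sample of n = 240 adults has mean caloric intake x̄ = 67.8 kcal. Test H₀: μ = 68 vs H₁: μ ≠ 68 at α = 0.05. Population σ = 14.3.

z = (x̄ - μ₀)/(σ/√n) = (67.8 - 68)/(14.3/√240) = -0.217. Critical value: ±1.96. Since |-0.217| ≤ 1.96, Fail to reject H₀.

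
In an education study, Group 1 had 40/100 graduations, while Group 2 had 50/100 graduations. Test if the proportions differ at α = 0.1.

p̂₁ = 0.4, p̂₂ = 0.5, pooled p̂ = 0.45. z = -1.421. Critical: ±1.645. Fail to reject H₀.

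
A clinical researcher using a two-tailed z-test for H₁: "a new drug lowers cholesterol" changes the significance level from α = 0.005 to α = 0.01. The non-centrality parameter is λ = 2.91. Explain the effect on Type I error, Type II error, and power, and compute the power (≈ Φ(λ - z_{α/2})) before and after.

Increasing α from 0.005 to 0.01:
• Type I error rate increases (α is the Type I rate by definition).
• Critical value moves from z_{α/2} = 2.807 to 2.576, so power = Φ(λ - z_{α/2}) goes from Φ(2.91 - 2.807) = 0.541 to Φ(2.91 - 2.576) = 0.631.
• Type II error rate β = 1 - power therefore decreases (0.459 → 0.369).
Appropriate when false negatives are costly — here, shelving an effective drug — patients miss out on a treatment that would have helped.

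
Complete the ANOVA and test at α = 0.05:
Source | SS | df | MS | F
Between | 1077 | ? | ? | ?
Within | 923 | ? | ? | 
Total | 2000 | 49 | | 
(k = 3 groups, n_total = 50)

df_between = 2, df_within = 47. MS_between = 538.5, MS_within = 19.64. F = 27.421, F_crit ≈ 3.195. Reject H₀.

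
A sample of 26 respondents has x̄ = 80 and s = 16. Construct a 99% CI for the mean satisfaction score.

CI = x̄ ± t*(s/√n) = 80 ± 2.787(16/√26) = (71.25, 88.75)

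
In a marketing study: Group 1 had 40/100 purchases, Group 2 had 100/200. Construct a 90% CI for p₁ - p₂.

p̂₁ = 0.4, p̂₂ = 0.5. Difference = -0.1. CI = (-0.199, -0.001)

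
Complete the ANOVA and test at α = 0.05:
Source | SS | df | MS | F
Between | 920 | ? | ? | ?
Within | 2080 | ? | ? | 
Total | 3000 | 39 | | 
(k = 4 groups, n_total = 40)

df_between = 3, df_within = 36. MS_between = 306.67, MS_within = 57.78. F = 5.308, F_crit ≈ 2.866. Reject H₀.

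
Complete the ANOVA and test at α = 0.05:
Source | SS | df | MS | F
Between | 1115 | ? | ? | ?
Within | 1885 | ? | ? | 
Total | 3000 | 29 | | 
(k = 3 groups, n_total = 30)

df_between = 2, df_within = 27. MS_between = 557.5, MS_within = 69.81. F = 7.985, F_crit ≈ 3.354. Reject H₀.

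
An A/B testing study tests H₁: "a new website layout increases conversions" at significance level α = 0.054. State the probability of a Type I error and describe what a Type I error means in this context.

P(Type I error) = α = 0.054. A Type I error is rejecting H₀ when H₀ is actually true (false positive) — here, concluding that a new website layout increases conversions when in fact this is not the case. Consequence: rolling out a layout that doesn't actually help — wasted engineering effort.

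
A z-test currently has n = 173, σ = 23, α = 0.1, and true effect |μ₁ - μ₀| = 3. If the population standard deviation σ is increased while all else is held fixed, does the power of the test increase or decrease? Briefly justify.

Power decreases: a larger σ inflates the standard error σ/√n, pulling the sampling distribution under H₁ back toward the critical value.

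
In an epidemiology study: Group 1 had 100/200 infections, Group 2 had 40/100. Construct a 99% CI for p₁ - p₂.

p̂₁ = 0.5, p̂₂ = 0.4. Difference = 0.1. CI = (-0.056, 0.256)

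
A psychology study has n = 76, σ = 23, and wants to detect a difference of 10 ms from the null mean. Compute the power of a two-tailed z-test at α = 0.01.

SE = σ/√n = 23/√76 = 2.638. Non-centrality λ = d/SE = 10/2.638 = 3.79. Power ≈ Φ(λ - z_{α/2}) = Φ(3.79 - 2.576) = Φ(1.214) = 0.888.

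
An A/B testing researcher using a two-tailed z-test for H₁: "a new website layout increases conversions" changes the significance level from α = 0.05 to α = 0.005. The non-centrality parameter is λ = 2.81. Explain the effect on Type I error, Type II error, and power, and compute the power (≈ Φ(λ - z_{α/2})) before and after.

Decreasing α from 0.05 to 0.005:
• Type I error rate decreases (α is the Type I rate by definition).
• Critical value moves from z_{α/2} = 1.96 to 2.807, so power = Φ(λ - z_{α/2}) goes from Φ(2.81 - 1.96) = 0.802 to Φ(2.81 - 2.807) = 0.501.
• Type II error rate β = 1 - power therefore increases (0.198 → 0.499).
Appropriate when false positives are costly — here, rolling out a layout that doesn't actually help — wasted engineering effort.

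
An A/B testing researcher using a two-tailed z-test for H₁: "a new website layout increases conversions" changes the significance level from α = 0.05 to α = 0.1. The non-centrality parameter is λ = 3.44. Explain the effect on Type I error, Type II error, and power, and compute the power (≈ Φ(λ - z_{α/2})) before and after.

Increasing α from 0.05 to 0.1:
• Type I error rate increases (α is the Type I rate by definition).
• Critical value moves from z_{α/2} = 1.96 to 1.645, so power = Φ(λ - z_{α/2}) goes from Φ(3.44 - 1.96) = 0.931 to Φ(3.44 - 1.645) = 0.964.
• Type II error rate β = 1 - power therefore decreases (0.069 → 0.036).
Appropriate when false negatives are costly — here, discarding a layout that would have improved conversions — lost revenue.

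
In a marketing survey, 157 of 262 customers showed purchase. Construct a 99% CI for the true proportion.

p̂ = 0.599. CI = p̂ ± z*√(p̂(1-p̂)/n) = (0.521, 0.677)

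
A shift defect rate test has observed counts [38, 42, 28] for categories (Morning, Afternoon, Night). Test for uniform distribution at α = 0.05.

Expected = 36 each. χ² = Σ(O-E)²/E = 2.889. df = 2, critical value = 5.991. Fail to reject H₀.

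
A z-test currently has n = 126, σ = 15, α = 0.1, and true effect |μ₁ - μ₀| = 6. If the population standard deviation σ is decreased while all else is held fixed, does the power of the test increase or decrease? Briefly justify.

Power increases: a smaller σ shrinks the standard error σ/√n, moving the sampling distribution under H₁ further from the critical value.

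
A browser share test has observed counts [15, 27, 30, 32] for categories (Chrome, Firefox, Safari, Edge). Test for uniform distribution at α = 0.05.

Expected = 26 each. χ² = Σ(O-E)²/E = 6.692. df = 3, critical value = 7.815. Fail to reject H₀.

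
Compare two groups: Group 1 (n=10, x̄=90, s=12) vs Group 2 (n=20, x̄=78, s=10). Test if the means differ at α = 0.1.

Pooled sp = 10.68. t = 2.9, df = 28. Critical t = ±1.701. Reject H₀.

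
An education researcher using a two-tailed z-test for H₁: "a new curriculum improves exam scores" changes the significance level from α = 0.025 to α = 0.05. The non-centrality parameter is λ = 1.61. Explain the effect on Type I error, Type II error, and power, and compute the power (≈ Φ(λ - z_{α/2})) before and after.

Increasing α from 0.025 to 0.05:
• Type I error rate increases (α is the Type I rate by definition).
• Critical value moves from z_{α/2} = 2.241 to 1.96, so power = Φ(λ - z_{α/2}) goes from Φ(1.61 - 2.241) = 0.264 to Φ(1.61 - 1.96) = 0.363.
• Type II error rate β = 1 - power therefore decreases (0.736 → 0.637).
Appropriate when false negatives are costly — here, keeping the old curriculum when the new one would have helped students.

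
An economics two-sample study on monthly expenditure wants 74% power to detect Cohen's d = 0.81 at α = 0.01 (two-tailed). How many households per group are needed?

z_{α/2} = 2.576, z_β = Φ⁻¹(0.74) = 0.643. For large effect (d = 0.81): n per group = 2(z_{α/2} + z_β)²/d² = 2(2.576 + 0.643)²/0.81² = 31.6 → 32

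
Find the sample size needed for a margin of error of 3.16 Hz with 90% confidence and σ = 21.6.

n = (z*σ/E)² = (1.645×21.6/3.16)² = 126.4 → n = 127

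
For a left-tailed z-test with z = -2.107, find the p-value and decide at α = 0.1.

p = P(Z < -2.107) = Φ(-2.107) ≈ 0.0176. Since p < 0.1, reject H₀ (significant) at α = 0.1.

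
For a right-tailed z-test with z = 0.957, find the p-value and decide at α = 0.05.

p = P(Z > 0.957) = 1 - Φ(0.957) ≈ 0.1693. Since p ≥ 0.05, fail to reject H₀ (not significant) at α = 0.05.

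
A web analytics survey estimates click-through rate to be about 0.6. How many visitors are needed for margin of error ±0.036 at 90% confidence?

n = z²p(1-p)/E² = 1.645²×0.6×0.4/0.036² = 501.1 → n = 502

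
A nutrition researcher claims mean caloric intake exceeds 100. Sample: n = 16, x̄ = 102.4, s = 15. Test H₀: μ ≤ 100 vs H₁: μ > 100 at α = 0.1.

t = (102.4 - 100)/(15/√16) = 0.64, df = 15. Critical t = 1.341. Fail to reject H₀.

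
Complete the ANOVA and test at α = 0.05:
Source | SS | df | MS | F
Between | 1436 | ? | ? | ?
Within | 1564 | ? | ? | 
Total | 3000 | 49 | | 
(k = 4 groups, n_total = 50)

df_between = 3, df_within = 46. MS_between = 478.67, MS_within = 34.0. F = 14.078, F_crit ≈ 2.807. Reject H₀.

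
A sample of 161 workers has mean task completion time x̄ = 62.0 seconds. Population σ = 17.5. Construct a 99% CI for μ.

CI = x̄ ± z*(σ/√n) = 62.0 ± 2.576(17.5/√161) = 62.0 ± 3.55 = (58.45, 65.55)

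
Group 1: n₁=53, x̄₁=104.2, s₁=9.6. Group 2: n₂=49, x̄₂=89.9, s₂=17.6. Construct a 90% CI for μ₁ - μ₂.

Difference = 14.3. SE = √(9.6²/53 + 17.6²/49) = 2.839. CI = (9.63, 18.97)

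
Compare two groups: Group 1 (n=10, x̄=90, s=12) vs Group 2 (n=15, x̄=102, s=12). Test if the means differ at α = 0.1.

Pooled sp = 12.0. t = -2.449, df = 23. Critical t = ±1.714. Reject H₀.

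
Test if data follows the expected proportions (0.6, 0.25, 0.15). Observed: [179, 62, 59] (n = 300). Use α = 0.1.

Expected: [180.0, 75.0, 45.0]. χ² = 6.614. df = 2, critical = 4.605. Reject H₀.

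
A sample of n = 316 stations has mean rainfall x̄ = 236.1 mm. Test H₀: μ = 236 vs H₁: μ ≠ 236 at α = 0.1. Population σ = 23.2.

z = (x̄ - μ₀)/(σ/√n) = (236.1 - 236)/(23.2/√316) = 0.077. Critical value: ±1.645. Since |0.077| ≤ 1.645, Fail to reject H₀.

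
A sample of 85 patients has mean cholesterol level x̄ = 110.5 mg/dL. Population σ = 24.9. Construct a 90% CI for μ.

CI = x̄ ± z*(σ/√n) = 110.5 ± 1.645(24.9/√85) = 110.5 ± 4.44 = (106.06, 114.94)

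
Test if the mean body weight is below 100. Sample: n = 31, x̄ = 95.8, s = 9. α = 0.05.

t = (95.8 - 100)/(9/√31) = -2.598, df = 30. Critical t = -1.697. Reject H₀.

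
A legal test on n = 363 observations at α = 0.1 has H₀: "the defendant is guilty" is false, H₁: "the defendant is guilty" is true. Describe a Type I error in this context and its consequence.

Type I error: rejecting H₀ when it is true — concluding that the defendant is guilty when in fact it is not. Consequence: convicting an innocent person.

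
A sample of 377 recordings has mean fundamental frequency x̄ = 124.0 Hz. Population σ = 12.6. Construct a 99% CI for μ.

CI = x̄ ± z*(σ/√n) = 124.0 ± 2.576(12.6/√377) = 124.0 ± 1.67 = (122.33, 125.67)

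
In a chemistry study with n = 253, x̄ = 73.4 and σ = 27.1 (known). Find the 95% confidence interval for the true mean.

CI = x̄ ± z*(σ/√n) = 73.4 ± 1.96(27.1/√253) = 73.4 ± 3.34 = (70.06, 76.74)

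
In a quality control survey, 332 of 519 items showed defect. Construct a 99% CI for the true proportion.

p̂ = 0.64. CI = p̂ ± z*√(p̂(1-p̂)/n) = (0.585, 0.694)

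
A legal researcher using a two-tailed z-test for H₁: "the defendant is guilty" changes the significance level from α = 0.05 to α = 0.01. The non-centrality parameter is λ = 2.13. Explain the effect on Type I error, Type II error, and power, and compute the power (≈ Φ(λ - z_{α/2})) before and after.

Decreasing α from 0.05 to 0.01:
• Type I error rate decreases (α is the Type I rate by definition).
• Critical value moves from z_{α/2} = 1.96 to 2.576, so power = Φ(λ - z_{α/2}) goes from Φ(2.13 - 1.96) = 0.567 to Φ(2.13 - 2.576) = 0.328.
• Type II error rate β = 1 - power therefore increases (0.433 → 0.672).
Appropriate when false positives are costly — here, convicting an innocent person.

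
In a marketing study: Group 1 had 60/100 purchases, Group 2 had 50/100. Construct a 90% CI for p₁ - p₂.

p̂₁ = 0.6, p̂₂ = 0.5. Difference = 0.1. CI = (-0.015, 0.215)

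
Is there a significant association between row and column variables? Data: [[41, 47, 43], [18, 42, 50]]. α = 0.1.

χ² = 8.005. df = 2, critical = 4.605. Reject H₀. Variables are dependent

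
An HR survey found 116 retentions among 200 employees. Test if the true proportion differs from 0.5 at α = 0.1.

p̂ = 0.58, p₀ = 0.5. z = (p̂ - p₀)/√(p₀(1-p₀)/n) = 2.263. Critical: ±1.645. Reject H₀.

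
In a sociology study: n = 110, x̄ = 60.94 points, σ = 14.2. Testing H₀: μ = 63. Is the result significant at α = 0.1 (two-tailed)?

z = (60.94 - 63)/(14.2/√110) = -1.522. Since |z| ≤ 1.645, not significant at α = 0.1.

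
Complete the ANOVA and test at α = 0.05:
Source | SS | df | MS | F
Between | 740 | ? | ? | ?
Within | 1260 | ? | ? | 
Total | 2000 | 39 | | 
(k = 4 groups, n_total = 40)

df_between = 3, df_within = 36. MS_between = 246.67, MS_within = 35.0. F = 7.048, F_crit ≈ 2.866. Reject H₀.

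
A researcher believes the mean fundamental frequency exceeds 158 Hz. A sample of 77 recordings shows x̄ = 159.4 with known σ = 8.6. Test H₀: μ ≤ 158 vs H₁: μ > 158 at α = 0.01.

z = 1.428. Critical value: 2.33. Fail to reject H₀.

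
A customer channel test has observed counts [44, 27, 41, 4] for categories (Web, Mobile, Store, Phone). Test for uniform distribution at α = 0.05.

Expected = 29 each. χ² = Σ(O-E)²/E = 34.414. df = 3, critical value = 7.815. Reject H₀.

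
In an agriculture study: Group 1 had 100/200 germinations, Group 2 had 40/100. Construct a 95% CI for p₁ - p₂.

p̂₁ = 0.5, p̂₂ = 0.4. Difference = 0.1. CI = (-0.018, 0.218)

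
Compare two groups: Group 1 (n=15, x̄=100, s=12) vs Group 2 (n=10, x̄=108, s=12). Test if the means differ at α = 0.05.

Pooled sp = 12.0. t = -1.633, df = 23. Critical t = ±2.069. Fail to reject H₀.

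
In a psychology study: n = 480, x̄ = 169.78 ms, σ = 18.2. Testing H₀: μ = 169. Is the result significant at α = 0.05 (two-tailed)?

z = (169.78 - 169)/(18.2/√480) = 0.939. Since |z| ≤ 1.96, not significant at α = 0.05.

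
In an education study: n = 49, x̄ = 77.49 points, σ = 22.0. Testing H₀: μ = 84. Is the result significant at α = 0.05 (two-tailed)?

z = (77.49 - 84)/(22.0/√49) = -2.071. Since |z| > 1.96, significant at α = 0.05.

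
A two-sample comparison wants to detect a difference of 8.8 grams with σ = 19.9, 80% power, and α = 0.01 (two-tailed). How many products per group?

n per group = 2(z_α/2 + z_β)²σ²/d² = 2×(2.576 + 0.84)²×19.9²/8.8² = 119.3 → n = 120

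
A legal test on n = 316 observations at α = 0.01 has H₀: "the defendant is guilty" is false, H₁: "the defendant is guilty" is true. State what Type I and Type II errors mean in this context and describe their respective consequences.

Type I (false positive): concluding that the defendant is guilty when it is not — convicting an innocent person. Type II (false negative): failing to conclude that the defendant is guilty when it is — acquitting a guilty person. Which is costlier depends on domain priorities and is a judgement call rather than a statistical fact.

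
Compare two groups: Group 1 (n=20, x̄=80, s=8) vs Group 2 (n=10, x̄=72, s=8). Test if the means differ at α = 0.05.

Pooled sp = 8.0. t = 2.582, df = 28. Critical t = ±2.048. Reject H₀.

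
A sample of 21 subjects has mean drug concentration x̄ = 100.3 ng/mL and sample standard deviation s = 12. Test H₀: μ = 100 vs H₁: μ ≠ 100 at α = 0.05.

t = (x̄ - μ₀)/(s/√n) = (100.3 - 100)/(12/√21) = 0.115. df = 20, critical t = ±2.086. Fail to reject H₀.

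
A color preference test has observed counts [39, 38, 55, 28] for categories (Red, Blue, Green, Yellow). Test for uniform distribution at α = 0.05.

Expected = 40 each. χ² = Σ(O-E)²/E = 9.35. df = 3, critical value = 7.815. Reject H₀.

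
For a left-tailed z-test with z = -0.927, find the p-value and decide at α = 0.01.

p = P(Z < -0.927) = Φ(-0.927) ≈ 0.177. Since p ≥ 0.01, fail to reject H₀ (not significant) at α = 0.01.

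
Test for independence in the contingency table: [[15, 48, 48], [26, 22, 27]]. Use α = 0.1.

χ² = 11.969. df = 2, critical = 4.605. Reject H₀. Variables are dependent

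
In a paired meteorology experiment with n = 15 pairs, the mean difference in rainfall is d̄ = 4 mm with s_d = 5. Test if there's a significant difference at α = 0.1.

t = d̄/(s_d/√n) = 4/(5/√15) = 3.098. df = 14, critical t = ±1.761. Reject H₀.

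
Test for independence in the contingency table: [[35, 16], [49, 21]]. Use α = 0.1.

χ² = 0.026. df = 1, critical = 2.706. Fail to reject H₀. No evidence of dependence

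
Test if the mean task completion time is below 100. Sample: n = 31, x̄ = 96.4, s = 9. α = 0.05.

t = (96.4 - 100)/(9/√31) = -2.227, df = 30. Critical t = -1.697. Reject H₀.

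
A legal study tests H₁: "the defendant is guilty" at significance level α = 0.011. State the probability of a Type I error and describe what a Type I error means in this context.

P(Type I error) = α = 0.011. A Type I error is rejecting H₀ when H₀ is actually true (false positive) — here, concluding that the defendant is guilty when in fact this is not the case. Consequence: convicting an innocent person.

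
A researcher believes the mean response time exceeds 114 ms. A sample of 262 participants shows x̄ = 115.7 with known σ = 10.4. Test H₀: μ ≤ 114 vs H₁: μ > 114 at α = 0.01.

z = 2.646. Critical value: 2.33. Reject H₀.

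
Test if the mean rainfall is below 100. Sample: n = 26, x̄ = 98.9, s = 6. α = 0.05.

t = (98.9 - 100)/(6/√26) = -0.935, df = 25. Critical t = -1.708. Fail to reject H₀.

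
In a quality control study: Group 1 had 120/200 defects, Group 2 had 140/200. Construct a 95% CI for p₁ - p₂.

p̂₁ = 0.6, p̂₂ = 0.7. Difference = -0.1. CI = (-0.193, -0.007)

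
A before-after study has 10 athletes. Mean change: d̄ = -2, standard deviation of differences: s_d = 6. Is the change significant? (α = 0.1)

t = d̄/(s_d/√n) = -2/(6/√10) = -1.054. df = 9, critical t = ±1.833. Fail to reject H₀.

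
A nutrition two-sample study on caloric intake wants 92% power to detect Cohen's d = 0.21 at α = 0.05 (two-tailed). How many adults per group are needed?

z_{α/2} = 1.96, z_β = Φ⁻¹(0.92) = 1.405. For small effect (d = 0.21): n per group = 2(z_{α/2} + z_β)²/d² = 2(1.96 + 1.405)²/0.21² = 513.5 → 514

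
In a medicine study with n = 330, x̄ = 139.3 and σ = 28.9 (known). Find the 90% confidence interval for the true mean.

CI = x̄ ± z*(σ/√n) = 139.3 ± 1.645(28.9/√330) = 139.3 ± 2.62 = (136.68, 141.92)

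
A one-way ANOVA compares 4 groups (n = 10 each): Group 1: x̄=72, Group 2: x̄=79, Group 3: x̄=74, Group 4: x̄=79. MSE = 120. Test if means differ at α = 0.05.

Grand mean = 76.0. SS_between = 380.0, MS_between = 126.67. F = 1.056, F_crit ≈ 2.866. Fail to reject H₀.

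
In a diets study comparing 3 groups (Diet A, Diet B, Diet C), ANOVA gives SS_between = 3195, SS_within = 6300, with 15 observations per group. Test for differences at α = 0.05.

df_between = 2, df_within = 42. F = MS_between/MS_within = 1597.5/150.0 = 10.65. F_crit ≈ 3.22. Reject H₀. At least one mean differs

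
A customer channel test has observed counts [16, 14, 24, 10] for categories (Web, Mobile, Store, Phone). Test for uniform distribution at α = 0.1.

Expected = 16 each. χ² = Σ(O-E)²/E = 6.5. df = 3, critical value = 6.251. Reject H₀.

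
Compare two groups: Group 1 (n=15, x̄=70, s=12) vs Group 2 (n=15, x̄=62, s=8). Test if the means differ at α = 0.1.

Pooled sp = 10.2. t = 2.148, df = 28. Critical t = ±1.701. Reject H₀.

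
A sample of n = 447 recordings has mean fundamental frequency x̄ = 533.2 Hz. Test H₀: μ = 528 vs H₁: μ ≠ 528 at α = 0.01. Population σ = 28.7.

z = (x̄ - μ₀)/(σ/√n) = (533.2 - 528)/(28.7/√447) = 3.831. Critical value: ±2.576. Since |3.831| > 2.576, Reject H₀.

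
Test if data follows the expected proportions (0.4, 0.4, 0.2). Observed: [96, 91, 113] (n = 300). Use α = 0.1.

Expected: [120.0, 120.0, 60.0]. χ² = 58.625. df = 2, critical = 4.605. Reject H₀.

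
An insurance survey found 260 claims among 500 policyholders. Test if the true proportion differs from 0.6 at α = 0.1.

p̂ = 0.52, p₀ = 0.6. z = (p̂ - p₀)/√(p₀(1-p₀)/n) = -3.651. Critical: ±1.645. Reject H₀.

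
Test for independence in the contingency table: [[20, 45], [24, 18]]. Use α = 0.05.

χ² = 7.33. df = 1, critical = 3.841. Reject H₀. Variables are dependent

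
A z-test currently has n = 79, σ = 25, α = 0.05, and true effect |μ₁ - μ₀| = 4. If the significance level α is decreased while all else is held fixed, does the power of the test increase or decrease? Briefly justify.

Power decreases: a smaller α raises the critical value, so less of the H₁ sampling distribution falls in the rejection region.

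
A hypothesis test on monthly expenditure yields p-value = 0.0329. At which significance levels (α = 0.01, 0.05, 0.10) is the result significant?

p = 0.0329. Significant at: α = 0.05, 0.1.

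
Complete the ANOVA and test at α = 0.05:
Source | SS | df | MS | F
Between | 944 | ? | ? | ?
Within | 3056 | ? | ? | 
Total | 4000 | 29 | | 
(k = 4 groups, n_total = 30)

df_between = 3, df_within = 26. MS_between = 314.67, MS_within = 117.54. F = 2.677, F_crit ≈ 2.975. Fail to reject H₀.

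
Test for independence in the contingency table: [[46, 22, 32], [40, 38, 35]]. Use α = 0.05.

χ² = 4.041. df = 2, critical = 5.991. Fail to reject H₀. No evidence of dependence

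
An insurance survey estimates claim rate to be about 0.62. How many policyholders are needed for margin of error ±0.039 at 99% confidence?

n = z²p(1-p)/E² = 2.576²×0.62×0.38/0.039² = 1027.9 → n = 1028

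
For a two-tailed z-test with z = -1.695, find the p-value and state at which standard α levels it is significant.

p = 2·P(Z > |-1.695|) = 2·(1 - Φ(1.695)) ≈ 0.0901. Significant at α = 0.1.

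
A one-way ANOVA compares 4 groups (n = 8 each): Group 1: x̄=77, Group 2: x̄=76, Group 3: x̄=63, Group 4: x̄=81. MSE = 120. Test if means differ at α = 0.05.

Grand mean = 74.25. SS_between = 1462.0, MS_between = 487.33. F = 4.061, F_crit ≈ 2.947. Reject H₀.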